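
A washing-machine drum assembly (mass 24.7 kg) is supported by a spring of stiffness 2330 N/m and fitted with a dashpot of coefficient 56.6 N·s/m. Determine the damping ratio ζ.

ω_n = √(k/m) = √(2330/24.7) = 9.712 rad/s.
Critical damping c_c = 2√(k·m) = 2√(2330 × 24.7) = 479.8 N·s/m, so ζ = c/c_c = 56.6/479.8 = 0.1180.

0.118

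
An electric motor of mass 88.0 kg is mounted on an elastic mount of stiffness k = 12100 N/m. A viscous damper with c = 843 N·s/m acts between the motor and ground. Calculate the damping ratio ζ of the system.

0.408

ω_n = √(k/m) = √(12100/88.0) = 11.73 rad/s.
Critical damping c_c = 2√(k·m) = 2√(12100 × 88.0) = 2064 N·s/m, so ζ = c/c_c = 843/2064 = 0.4085.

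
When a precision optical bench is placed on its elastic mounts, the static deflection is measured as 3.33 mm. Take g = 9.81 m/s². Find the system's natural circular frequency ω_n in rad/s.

ω_n = √(g/δ_st) = √(9.81/0.00333) = √2946 = 54.28 rad/s.

54.3 rad/s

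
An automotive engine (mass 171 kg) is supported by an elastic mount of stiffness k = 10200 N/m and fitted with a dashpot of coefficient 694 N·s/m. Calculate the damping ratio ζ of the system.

ω_n = √(k/m) = √(10200/171) = 7.723 rad/s.
Critical damping c_c = 2√(k·m) = 2√(10200 × 171) = 2641 N·s/m, so ζ = c/c_c = 694/2641 = 0.2627.

0.263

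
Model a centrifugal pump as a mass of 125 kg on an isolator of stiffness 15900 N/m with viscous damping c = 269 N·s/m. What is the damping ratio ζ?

ω_n = √(k/m) = √(15900/125) = 11.28 rad/s.
Critical damping c_c = 2√(k·m) = 2√(15900 × 125) = 2820 N·s/m, so ζ = c/c_c = 269/2820 = 0.09540.

0.0954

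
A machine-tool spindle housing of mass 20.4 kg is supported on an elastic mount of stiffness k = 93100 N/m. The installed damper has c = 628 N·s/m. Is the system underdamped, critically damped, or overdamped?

c_c = 2√(k·m) = 2756 N·s/m; ζ = c/c_c = 628/2756 = 0.228.
Since ζ < 1 the system is underdamped.

underdamped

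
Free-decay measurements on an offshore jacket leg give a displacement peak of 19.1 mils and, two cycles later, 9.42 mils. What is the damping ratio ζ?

Logarithmic decrement δ = (1/n)·ln(x₀/x_n) = (1/2)·ln(19.1/9.42) = (1/2)·ln(2.028) = 0.3534.
ζ = δ/√(4π² + δ²) = 0.3534/√(39.48 + 0.125) = 0.3534/6.293 = 0.05616.

0.0562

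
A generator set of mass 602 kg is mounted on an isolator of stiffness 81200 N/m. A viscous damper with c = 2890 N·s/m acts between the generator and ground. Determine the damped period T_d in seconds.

ω_n = √(k/m) = √(81200/602) = 11.61 rad/s.
Critical damping c_c = 2√(k·m) = 2√(81200 × 602) = 13980 N·s/m, so ζ = c/c_c = 2890/13980 = 0.2067.
ω_d = ω_n√(1 − ζ²) = 11.61 × √(1 − 0.0427) = 11.36 rad/s.
T_d = 2π/ω_d = 0.5529 s.

0.553 s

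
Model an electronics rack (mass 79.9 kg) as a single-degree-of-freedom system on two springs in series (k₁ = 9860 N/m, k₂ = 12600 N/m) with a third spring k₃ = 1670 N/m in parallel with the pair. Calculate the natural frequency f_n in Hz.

Series pair: k_s = k₁k₂/(k₁+k₂) = (9860)(12600)/(9860 + 12600) = 5531 N/m. In parallel with k₃: k_eq = 5531 + 1670 = 7201 N/m.
ω_n = √(k_eq/m) = √(7201/79.9) = √90.13 = 9.494 rad/s.
f_n = ω_n/(2π) = 9.494/6.283 = 1.511 Hz.

1.51 Hz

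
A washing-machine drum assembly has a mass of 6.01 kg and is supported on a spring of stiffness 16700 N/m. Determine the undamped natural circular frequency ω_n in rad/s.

ω_n = √(k/m) = √(16700/6.01) = √2779 = 52.71 rad/s.

52.7 rad/s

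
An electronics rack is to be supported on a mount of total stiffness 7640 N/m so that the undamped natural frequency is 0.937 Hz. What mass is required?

220 kg

ω_n = 2πf_n = 2π × 0.937 = 5.887 rad/s.
m = k/ω_n² = 7640/5.887² = 7640/34.66 = 220.4 kg.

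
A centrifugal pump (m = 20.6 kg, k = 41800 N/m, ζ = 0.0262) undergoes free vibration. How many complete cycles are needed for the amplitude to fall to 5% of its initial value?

Logarithmic decrement δ = 2πζ/√(1 − ζ²) = 2π × 0.02620/√(1 − 0.000686) = 0.1647.
x_n/x₀ = e^(−nδ) ≤ 0.05; take ln: n ≥ ln(1/0.05)/δ = 2.996/0.1647 = 18.19.
So 19 complete cycles are required.

19 cycles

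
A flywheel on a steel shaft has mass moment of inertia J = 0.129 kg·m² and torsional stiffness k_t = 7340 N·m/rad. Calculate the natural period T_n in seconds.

0.0263 s

ω_n = √(k_t/J) = √(7340/0.129) = √56900 = 238.5 rad/s.
T_n = 2π/ω_n = 6.283/238.5 = 0.02634 s.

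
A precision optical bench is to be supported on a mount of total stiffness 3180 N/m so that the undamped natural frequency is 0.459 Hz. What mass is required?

382 kg

ω_n = 2πf_n = 2π × 0.459 = 2.884 rad/s.
m = k/ω_n² = 3180/2.884² = 3180/8.317 = 382.3 kg.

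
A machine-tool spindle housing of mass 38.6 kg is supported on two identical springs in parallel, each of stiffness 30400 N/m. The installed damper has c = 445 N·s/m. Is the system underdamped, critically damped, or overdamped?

underdamped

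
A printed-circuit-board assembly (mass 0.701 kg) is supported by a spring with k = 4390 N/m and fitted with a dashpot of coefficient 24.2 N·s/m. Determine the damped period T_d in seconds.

0.0814 s

ω_n = √(k/m) = √(4390/0.701) = 79.14 rad/s.
Critical damping c_c = 2√(k·m) = 2√(4390 × 0.701) = 110.9 N·s/m, so ζ = c/c_c = 24.2/110.9 = 0.2181.
ω_d = ω_n√(1 − ζ²) = 79.14 × √(1 − 0.0476) = 77.23 rad/s.
T_d = 2π/ω_d = 0.08136 s.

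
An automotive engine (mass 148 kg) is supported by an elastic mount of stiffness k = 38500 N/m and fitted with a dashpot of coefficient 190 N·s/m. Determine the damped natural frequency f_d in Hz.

ω_n = √(k/m) = √(38500/148) = 16.13 rad/s.
Critical damping c_c = 2√(k·m) = 2√(38500 × 148) = 4774 N·s/m, so ζ = c/c_c = 190/4774 = 0.03980.
ω_d = ω_n√(1 − ζ²) = 16.13 × √(1 − 0.00158) = 16.12 rad/s.
f_d = ω_d/(2π) = 2.565 Hz.

2.56 Hz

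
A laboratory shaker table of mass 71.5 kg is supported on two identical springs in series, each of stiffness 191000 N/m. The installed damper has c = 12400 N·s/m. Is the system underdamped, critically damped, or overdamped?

overdamped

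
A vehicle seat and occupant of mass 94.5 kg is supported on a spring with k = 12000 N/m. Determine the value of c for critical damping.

c_c = 2√(k·m) = 2√(12000 × 94.5) = 2 × 1065 = 2130 N·s/m.

2130 N·s/m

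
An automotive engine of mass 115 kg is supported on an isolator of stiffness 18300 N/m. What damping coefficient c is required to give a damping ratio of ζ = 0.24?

c_c = 2√(k·m) = 2√(18300 × 115) = 2901 N·s/m.
c = ζ·c_c = 0.24 × 2901 = 696.3 N·s/m.

696 N·s/m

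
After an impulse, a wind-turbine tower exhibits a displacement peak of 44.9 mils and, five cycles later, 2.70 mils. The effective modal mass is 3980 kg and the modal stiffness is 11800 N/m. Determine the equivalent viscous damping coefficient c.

1220 N·s/m

Logarithmic decrement δ = (1/n)·ln(x₀/x_n) = (1/5)·ln(44.9/2.70) = (1/5)·ln(16.63) = 0.5622.
ζ = δ/√(4π² + δ²) = 0.5622/√(39.48 + 0.316) = 0.5622/6.308 = 0.08913.
c = ζ · 2√(km) = 0.08913 × 2√(11800 × 3980) = 0.08913 × 13710 = 1222 N·s/m.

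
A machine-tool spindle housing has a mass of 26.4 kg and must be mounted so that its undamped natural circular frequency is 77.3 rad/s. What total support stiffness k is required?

158000 N/m

k = m·ω_n² = 26.4 × 77.30² = 26.4 × 5975 = 157700 N/m.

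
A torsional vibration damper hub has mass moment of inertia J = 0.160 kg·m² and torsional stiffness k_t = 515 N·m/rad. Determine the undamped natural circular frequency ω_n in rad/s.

56.7 rad/s

ω_n = √(k_t/J) = √(515/0.160) = √3219 = 56.73 rad/s.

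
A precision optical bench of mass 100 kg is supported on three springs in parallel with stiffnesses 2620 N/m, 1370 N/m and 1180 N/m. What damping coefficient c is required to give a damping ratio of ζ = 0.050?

Parallel springs add: k_eq = 2620 + 1370 + 1180 = 5170 N/m.
c_c = 2√(k_eq·m) = 2√(5170 × 100) = 1438 N·s/m.
c = ζ·c_c = 0.050 × 1438 = 71.90 N·s/m.

71.9 N·s/m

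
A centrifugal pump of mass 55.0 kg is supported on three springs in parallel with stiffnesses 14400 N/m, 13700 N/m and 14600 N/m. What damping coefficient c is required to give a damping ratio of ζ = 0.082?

Parallel springs add: k_eq = 14400 + 13700 + 14600 = 42700 N/m.
c_c = 2√(k_eq·m) = 2√(42700 × 55.0) = 3065 N·s/m.
c = ζ·c_c = 0.082 × 3065 = 251.3 N·s/m.

251 N·s/m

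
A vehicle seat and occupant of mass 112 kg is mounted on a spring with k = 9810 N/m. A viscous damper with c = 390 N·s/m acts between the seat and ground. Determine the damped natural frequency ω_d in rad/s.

ω_n = √(k/m) = √(9810/112) = 9.359 rad/s.
Critical damping c_c = 2√(k·m) = 2√(9810 × 112) = 2096 N·s/m, so ζ = c/c_c = 390/2096 = 0.1860.
ω_d = ω_n√(1 − ζ²) = 9.359 × √(1 − 0.0346) = 9.196 rad/s.

9.20 rad/s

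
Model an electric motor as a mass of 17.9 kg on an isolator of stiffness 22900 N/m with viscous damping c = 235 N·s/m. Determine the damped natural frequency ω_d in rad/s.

ω_n = √(k/m) = √(22900/17.9) = 35.77 rad/s.
Critical damping c_c = 2√(k·m) = 2√(22900 × 17.9) = 1280 N·s/m, so ζ = c/c_c = 235/1280 = 0.1835.
ω_d = ω_n√(1 − ζ²) = 35.77 × √(1 − 0.0337) = 35.16 rad/s.

35.2 rad/s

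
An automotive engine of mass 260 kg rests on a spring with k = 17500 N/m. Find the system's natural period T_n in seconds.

0.766 s

ω_n = √(k/m) = √(17500/260) = √67.31 = 8.204 rad/s.
T_n = 2π/ω_n = 6.283/8.204 = 0.7659 s.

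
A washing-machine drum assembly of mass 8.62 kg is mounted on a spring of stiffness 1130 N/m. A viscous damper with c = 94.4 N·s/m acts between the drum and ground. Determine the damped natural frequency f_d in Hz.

1.60 Hz

ω_n = √(k/m) = √(1130/8.62) = 11.45 rad/s.
Critical damping c_c = 2√(k·m) = 2√(1130 × 8.62) = 197.4 N·s/m, so ζ = c/c_c = 94.4/197.4 = 0.4782.
ω_d = ω_n√(1 − ζ²) = 11.45 × √(1 − 0.229) = 10.06 rad/s.
f_d = ω_d/(2π) = 1.600 Hz.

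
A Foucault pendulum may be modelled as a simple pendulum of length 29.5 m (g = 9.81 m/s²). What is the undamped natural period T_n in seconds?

10.9 s

For a simple pendulum ω_n = √(g/L) = √(9.81/29.5) = √0.3325 = 0.5767 rad/s.
T_n = 2π/ω_n = 6.283/0.5767 = 10.90 s.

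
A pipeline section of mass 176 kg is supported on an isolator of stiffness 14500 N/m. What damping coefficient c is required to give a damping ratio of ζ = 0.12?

c_c = 2√(k·m) = 2√(14500 × 176) = 3195 N·s/m.
c = ζ·c_c = 0.12 × 3195 = 383.4 N·s/m.

383 N·s/m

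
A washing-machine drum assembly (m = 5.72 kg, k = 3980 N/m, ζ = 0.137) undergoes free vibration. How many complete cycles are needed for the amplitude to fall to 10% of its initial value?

3 cycles

Logarithmic decrement δ = 2πζ/√(1 − ζ²) = 2π × 0.1370/√(1 − 0.0188) = 0.8690.
x_n/x₀ = e^(−nδ) ≤ 0.1; take ln: n ≥ ln(1/0.1)/δ = 2.303/0.8690 = 2.650.
So 3 complete cycles are required.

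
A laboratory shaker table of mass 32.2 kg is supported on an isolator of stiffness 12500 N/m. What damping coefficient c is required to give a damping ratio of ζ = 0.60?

761 N·s/m

c_c = 2√(k·m) = 2√(12500 × 32.2) = 1269 N·s/m.
c = ζ·c_c = 0.60 × 1269 = 761.3 N·s/m.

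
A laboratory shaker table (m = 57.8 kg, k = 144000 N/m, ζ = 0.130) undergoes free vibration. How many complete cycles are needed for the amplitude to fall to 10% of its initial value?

3 cycles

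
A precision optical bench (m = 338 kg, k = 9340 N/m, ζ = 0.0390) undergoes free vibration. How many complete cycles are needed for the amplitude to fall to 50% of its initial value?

Logarithmic decrement δ = 2πζ/√(1 − ζ²) = 2π × 0.03900/√(1 − 0.00152) = 0.2452.
x_n/x₀ = e^(−nδ) ≤ 0.5; take ln: n ≥ ln(1/0.5)/δ = 0.6931/0.2452 = 2.827.
So 3 complete cycles are required.

3 cycles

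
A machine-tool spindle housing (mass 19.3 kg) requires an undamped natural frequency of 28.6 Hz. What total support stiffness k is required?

ω_n = 2πf_n = 2π × 28.6 = 179.7 rad/s.
k = m·ω_n² = 19.3 × 179.7² = 19.3 × 32290 = 623200 N/m.

623000 N/m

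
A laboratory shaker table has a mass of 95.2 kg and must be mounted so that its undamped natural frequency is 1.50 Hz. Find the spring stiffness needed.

ω_n = 2πf_n = 2π × 1.50 = 9.425 rad/s.
k = m·ω_n² = 95.2 × 9.425² = 95.2 × 88.83 = 8456 N/m.

8460 N/m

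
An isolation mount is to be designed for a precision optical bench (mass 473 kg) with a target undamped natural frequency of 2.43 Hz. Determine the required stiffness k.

110000 N/m

ω_n = 2πf_n = 2π × 2.43 = 15.27 rad/s.
k = m·ω_n² = 473 × 15.27² = 473 × 233.1 = 110300 N/m.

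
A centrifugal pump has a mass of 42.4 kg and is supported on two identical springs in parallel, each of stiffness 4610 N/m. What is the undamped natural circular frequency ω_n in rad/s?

Parallel springs add: k_eq = 2 × 4610 = 9220 N/m.
ω_n = √(k_eq/m) = √(9220/42.4) = √217.5 = 14.75 rad/s.

14.7 rad/s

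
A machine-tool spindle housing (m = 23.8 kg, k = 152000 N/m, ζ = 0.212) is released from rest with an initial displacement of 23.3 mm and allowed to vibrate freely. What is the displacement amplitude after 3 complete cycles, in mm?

0.390 mm

Logarithmic decrement δ = 2πζ/√(1 − ζ²) = 2π × 0.2120/√(1 − 0.0449) = 1.363.
After n cycles, x_n/x₀ = e^(−nδ), so x_3 = 23.3 × e^(−3 × 1.363) = 23.3 × 0.01676 = 0.3904 mm.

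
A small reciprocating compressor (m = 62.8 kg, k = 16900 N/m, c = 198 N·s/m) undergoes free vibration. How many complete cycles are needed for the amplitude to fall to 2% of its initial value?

7 cycles

ζ = c/(2√(km)) = 198/(2√(16900 × 62.8)) = 198/2060 = 0.09610.
Logarithmic decrement δ = 2πζ/√(1 − ζ²) = 2π × 0.09610/√(1 − 0.00923) = 0.6066.
x_n/x₀ = e^(−nδ) ≤ 0.02; take ln: n ≥ ln(1/0.02)/δ = 3.912/0.6066 = 6.449.
So 7 complete cycles are required.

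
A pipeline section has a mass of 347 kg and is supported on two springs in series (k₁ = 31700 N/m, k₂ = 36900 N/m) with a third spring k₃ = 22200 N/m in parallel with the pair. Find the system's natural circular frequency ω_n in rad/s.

10.6 rad/s

Series pair: k_s = k₁k₂/(k₁+k₂) = (31700)(36900)/(31700 + 36900) = 17050 N/m. In parallel with k₃: k_eq = 17050 + 22200 = 39250 N/m.
ω_n = √(k_eq/m) = √(39250/347) = √113.1 = 10.64 rad/s.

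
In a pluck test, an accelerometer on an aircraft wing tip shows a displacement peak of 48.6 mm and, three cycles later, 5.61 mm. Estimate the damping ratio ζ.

Logarithmic decrement δ = (1/n)·ln(x₀/x_n) = (1/3)·ln(48.6/5.61) = (1/3)·ln(8.663) = 0.7197.
ζ = δ/√(4π² + δ²) = 0.7197/√(39.48 + 0.518) = 0.7197/6.324 = 0.1138.

0.114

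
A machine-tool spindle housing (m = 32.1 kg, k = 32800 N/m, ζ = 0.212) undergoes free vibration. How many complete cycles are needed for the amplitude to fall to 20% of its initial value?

2 cycles

Logarithmic decrement δ = 2πζ/√(1 − ζ²) = 2π × 0.2120/√(1 − 0.0449) = 1.363.
x_n/x₀ = e^(−nδ) ≤ 0.2; take ln: n ≥ ln(1/0.2)/δ = 1.609/1.363 = 1.181.
So 2 complete cycles are required.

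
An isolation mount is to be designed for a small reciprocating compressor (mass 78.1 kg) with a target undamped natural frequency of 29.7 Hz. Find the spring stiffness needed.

ω_n = 2πf_n = 2π × 29.7 = 186.6 rad/s.
k = m·ω_n² = 78.1 × 186.6² = 78.1 × 34820 = 2720000 N/m.

2720000 N/m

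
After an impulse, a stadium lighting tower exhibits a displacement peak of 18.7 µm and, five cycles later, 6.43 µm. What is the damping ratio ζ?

0.0340

Logarithmic decrement δ = (1/n)·ln(x₀/x_n) = (1/5)·ln(18.7/6.43) = (1/5)·ln(2.908) = 0.2135.
ζ = δ/√(4π² + δ²) = 0.2135/√(39.48 + 0.0456) = 0.2135/6.287 = 0.03396.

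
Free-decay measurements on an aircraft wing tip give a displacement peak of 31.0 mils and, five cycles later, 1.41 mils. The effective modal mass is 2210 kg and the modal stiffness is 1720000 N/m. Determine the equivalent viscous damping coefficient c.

12100 N·s/m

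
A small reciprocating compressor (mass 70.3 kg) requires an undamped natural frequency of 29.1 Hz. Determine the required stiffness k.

2350000 N/m

ω_n = 2πf_n = 2π × 29.1 = 182.8 rad/s.
k = m·ω_n² = 70.3 × 182.8² = 70.3 × 33430 = 2350000 N/m.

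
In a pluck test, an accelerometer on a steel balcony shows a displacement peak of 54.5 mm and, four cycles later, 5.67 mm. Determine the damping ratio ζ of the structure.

0.0897

Logarithmic decrement δ = (1/n)·ln(x₀/x_n) = (1/4)·ln(54.5/5.67) = (1/4)·ln(9.612) = 0.5658.
ζ = δ/√(4π² + δ²) = 0.5658/√(39.48 + 0.320) = 0.5658/6.309 = 0.08968.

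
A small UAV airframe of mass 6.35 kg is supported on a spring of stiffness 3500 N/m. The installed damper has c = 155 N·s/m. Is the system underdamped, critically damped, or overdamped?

c_c = 2√(k·m) = 298.2 N·s/m; ζ = c/c_c = 155/298.2 = 0.520.
Since ζ < 1 the system is underdamped.

underdamped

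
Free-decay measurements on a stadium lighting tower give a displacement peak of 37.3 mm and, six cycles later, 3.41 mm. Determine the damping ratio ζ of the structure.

Logarithmic decrement δ = (1/n)·ln(x₀/x_n) = (1/6)·ln(37.3/3.41) = (1/6)·ln(10.94) = 0.3987.
ζ = δ/√(4π² + δ²) = 0.3987/√(39.48 + 0.159) = 0.3987/6.296 = 0.06333.

0.0633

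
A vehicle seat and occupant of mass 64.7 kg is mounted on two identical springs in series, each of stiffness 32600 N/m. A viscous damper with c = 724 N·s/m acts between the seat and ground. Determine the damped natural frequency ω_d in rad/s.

Series springs: 1/k_eq = 2/32600, so k_eq = 32600/2 = 16300 N/m.
ω_n = √(k_eq/m) = √(16300/64.7) = 15.87 rad/s.
Critical damping c_c = 2√(k_eq·m) = 2√(16300 × 64.7) = 2054 N·s/m, so ζ = c/c_c = 724/2054 = 0.3525.
ω_d = ω_n√(1 − ζ²) = 15.87 × √(1 − 0.124) = 14.85 rad/s.

14.9 rad/s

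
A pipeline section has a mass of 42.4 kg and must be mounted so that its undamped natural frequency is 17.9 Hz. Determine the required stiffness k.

ω_n = 2πf_n = 2π × 17.9 = 112.5 rad/s.
k = m·ω_n² = 42.4 × 112.5² = 42.4 × 12650 = 536300 N/m.

536000 N/m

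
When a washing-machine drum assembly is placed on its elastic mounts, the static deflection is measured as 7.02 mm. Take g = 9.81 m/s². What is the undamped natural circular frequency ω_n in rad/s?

37.4 rad/s

ω_n = √(g/δ_st) = √(9.81/0.00702) = √1397 = 37.38 rad/s.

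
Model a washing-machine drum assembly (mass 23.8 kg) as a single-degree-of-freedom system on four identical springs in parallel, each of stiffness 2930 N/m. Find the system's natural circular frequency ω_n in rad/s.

Parallel springs add: k_eq = 4 × 2930 = 11720 N/m.
ω_n = √(k_eq/m) = √(11720/23.8) = √492.4 = 22.19 rad/s.

22.2 rad/s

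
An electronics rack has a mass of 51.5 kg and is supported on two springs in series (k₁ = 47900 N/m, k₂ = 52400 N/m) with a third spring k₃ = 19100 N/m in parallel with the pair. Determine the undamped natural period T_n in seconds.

0.215 s

Series pair: k_s = k₁k₂/(k₁+k₂) = (47900)(52400)/(47900 + 52400) = 25020 N/m. In parallel with k₃: k_eq = 25020 + 19100 = 44120 N/m.
ω_n = √(k_eq/m) = √(44120/51.5) = √856.8 = 29.27 rad/s.
T_n = 2π/ω_n = 6.283/29.27 = 0.2147 s.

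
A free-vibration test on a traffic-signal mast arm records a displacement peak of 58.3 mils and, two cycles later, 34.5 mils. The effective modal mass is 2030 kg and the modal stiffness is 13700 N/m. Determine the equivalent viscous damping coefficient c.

440 N·s/m

Logarithmic decrement δ = (1/n)·ln(x₀/x_n) = (1/2)·ln(58.3/34.5) = (1/2)·ln(1.690) = 0.2623.
ζ = δ/√(4π² + δ²) = 0.2623/√(39.48 + 0.0688) = 0.2623/6.289 = 0.04171.
c = ζ · 2√(km) = 0.04171 × 2√(13700 × 2030) = 0.04171 × 10550 = 440.0 N·s/m.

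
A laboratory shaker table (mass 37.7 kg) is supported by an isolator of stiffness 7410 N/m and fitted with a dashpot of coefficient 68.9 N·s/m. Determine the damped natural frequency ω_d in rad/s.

14.0 rad/s

ω_n = √(k/m) = √(7410/37.7) = 14.02 rad/s.
Critical damping c_c = 2√(k·m) = 2√(7410 × 37.7) = 1057 N·s/m, so ζ = c/c_c = 68.9/1057 = 0.06518.
ω_d = ω_n√(1 − ζ²) = 14.02 × √(1 − 0.00425) = 13.99 rad/s.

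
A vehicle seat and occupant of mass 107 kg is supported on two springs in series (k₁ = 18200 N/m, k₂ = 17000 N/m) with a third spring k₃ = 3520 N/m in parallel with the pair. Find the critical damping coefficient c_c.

2300 N·s/m

Series pair: k_s = k₁k₂/(k₁+k₂) = (18200)(17000)/(18200 + 17000) = 8790 N/m. In parallel with k₃: k_eq = 8790 + 3520 = 12310 N/m.
c_c = 2√(k_eq·m) = 2√(12310 × 107) = 2 × 1148 = 2295 N·s/m.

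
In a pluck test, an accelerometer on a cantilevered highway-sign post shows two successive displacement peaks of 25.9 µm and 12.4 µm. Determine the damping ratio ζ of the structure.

Logarithmic decrement δ = (1/n)·ln(x₀/x_n) = (1/1)·ln(25.9/12.4) = (1/1)·ln(2.089) = 0.7365.
ζ = δ/√(4π² + δ²) = 0.7365/√(39.48 + 0.543) = 0.7365/6.326 = 0.1164.

0.116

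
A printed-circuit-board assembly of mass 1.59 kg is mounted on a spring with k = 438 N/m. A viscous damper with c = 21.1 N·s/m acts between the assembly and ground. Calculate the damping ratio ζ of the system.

0.400

ω_n = √(k/m) = √(438.0/1.59) = 16.60 rad/s.
Critical damping c_c = 2√(k·m) = 2√(438.0 × 1.59) = 52.78 N·s/m, so ζ = c/c_c = 21.1/52.78 = 0.3998.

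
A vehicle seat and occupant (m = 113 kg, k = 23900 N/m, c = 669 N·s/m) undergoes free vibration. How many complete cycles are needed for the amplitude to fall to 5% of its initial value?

ζ = c/(2√(km)) = 669/(2√(23900 × 113)) = 669/3287 = 0.2035.
Logarithmic decrement δ = 2πζ/√(1 − ζ²) = 2π × 0.2035/√(1 − 0.0414) = 1.306.
x_n/x₀ = e^(−nδ) ≤ 0.05; take ln: n ≥ ln(1/0.05)/δ = 2.996/1.306 = 2.293.
So 3 complete cycles are required.

3 cycles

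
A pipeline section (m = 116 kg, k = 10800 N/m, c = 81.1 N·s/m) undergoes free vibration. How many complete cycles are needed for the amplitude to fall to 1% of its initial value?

21 cycles

ζ = c/(2√(km)) = 81.1/(2√(10800 × 116)) = 81.1/2239 = 0.03623.
Logarithmic decrement δ = 2πζ/√(1 − ζ²) = 2π × 0.03623/√(1 − 0.00131) = 0.2278.
x_n/x₀ = e^(−nδ) ≤ 0.01; take ln: n ≥ ln(1/0.01)/δ = 4.605/0.2278 = 20.22.
So 21 complete cycles are required.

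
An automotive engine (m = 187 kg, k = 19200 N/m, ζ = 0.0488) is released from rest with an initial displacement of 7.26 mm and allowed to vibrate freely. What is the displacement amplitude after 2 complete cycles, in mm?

3.93 mm

Logarithmic decrement δ = 2πζ/√(1 − ζ²) = 2π × 0.04880/√(1 − 0.00238) = 0.3070.
After n cycles, x_n/x₀ = e^(−nδ), so x_2 = 7.26 × e^(−2 × 0.3070) = 7.26 × 0.5412 = 3.929 mm.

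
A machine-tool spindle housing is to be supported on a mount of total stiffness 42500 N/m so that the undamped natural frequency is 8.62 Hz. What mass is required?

14.5 kg

ω_n = 2πf_n = 2π × 8.62 = 54.16 rad/s.
m = k/ω_n² = 42500/54.16² = 42500/2933 = 14.49 kg.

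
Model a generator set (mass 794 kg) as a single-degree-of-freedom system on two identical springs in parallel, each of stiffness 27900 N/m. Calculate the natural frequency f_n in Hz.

1.33 Hz

Parallel springs add: k_eq = 2 × 27900 = 55800 N/m.
ω_n = √(k_eq/m) = √(55800/794) = √70.28 = 8.383 rad/s.
f_n = ω_n/(2π) = 8.383/6.283 = 1.334 Hz.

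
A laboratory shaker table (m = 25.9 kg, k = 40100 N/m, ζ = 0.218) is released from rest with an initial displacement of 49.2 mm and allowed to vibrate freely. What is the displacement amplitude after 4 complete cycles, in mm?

Logarithmic decrement δ = 2πζ/√(1 − ζ²) = 2π × 0.2180/√(1 − 0.0475) = 1.403.
After n cycles, x_n/x₀ = e^(−nδ), so x_4 = 49.2 × e^(−4 × 1.403) = 49.2 × 0.003647 = 0.1794 mm.

0.179 mm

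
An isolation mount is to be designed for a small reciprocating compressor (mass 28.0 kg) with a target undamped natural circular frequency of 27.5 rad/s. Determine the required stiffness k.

k = m·ω_n² = 28.0 × 27.50² = 28.0 × 756.2 = 21180 N/m.

21200 N/m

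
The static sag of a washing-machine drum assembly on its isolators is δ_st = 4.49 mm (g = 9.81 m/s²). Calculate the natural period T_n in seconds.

0.134 s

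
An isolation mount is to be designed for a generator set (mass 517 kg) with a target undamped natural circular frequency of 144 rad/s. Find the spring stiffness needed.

10700000 N/m

k = m·ω_n² = 517 × 144.0² = 517 × 20740 = 10720000 N/m.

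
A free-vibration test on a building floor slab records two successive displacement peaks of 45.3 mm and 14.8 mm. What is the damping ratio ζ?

Logarithmic decrement δ = (1/n)·ln(x₀/x_n) = (1/1)·ln(45.3/14.8) = (1/1)·ln(3.061) = 1.119.
ζ = δ/√(4π² + δ²) = 1.119/√(39.48 + 1.25) = 1.119/6.382 = 0.1753.

0.175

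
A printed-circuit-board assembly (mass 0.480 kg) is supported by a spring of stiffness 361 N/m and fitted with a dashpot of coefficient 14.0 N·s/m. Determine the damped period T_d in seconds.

0.271 s

ω_n = √(k/m) = √(361.0/0.480) = 27.42 rad/s.
Critical damping c_c = 2√(k·m) = 2√(361.0 × 0.480) = 26.33 N·s/m, so ζ = c/c_c = 14.0/26.33 = 0.5318.
ω_d = ω_n√(1 − ζ²) = 27.42 × √(1 − 0.283) = 23.23 rad/s.
T_d = 2π/ω_d = 0.2705 s.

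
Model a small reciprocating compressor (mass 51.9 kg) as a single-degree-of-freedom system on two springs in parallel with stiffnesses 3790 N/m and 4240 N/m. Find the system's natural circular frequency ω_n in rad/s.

Parallel springs add: k_eq = 3790 + 4240 = 8030 N/m.
ω_n = √(k_eq/m) = √(8030/51.9) = √154.7 = 12.44 rad/s.

12.4 rad/s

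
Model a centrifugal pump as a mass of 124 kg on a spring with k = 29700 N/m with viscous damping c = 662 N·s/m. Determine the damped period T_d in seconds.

0.412 s

ω_n = √(k/m) = √(29700/124) = 15.48 rad/s.
Critical damping c_c = 2√(k·m) = 2√(29700 × 124) = 3838 N·s/m, so ζ = c/c_c = 662/3838 = 0.1725.
ω_d = ω_n√(1 − ζ²) = 15.48 × √(1 − 0.0297) = 15.24 rad/s.
T_d = 2π/ω_d = 0.4122 s.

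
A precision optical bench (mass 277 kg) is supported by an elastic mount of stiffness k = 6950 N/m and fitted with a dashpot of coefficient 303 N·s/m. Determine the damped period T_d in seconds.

ω_n = √(k/m) = √(6950/277) = 5.009 rad/s.
Critical damping c_c = 2√(k·m) = 2√(6950 × 277) = 2775 N·s/m, so ζ = c/c_c = 303/2775 = 0.1092.
ω_d = ω_n√(1 − ζ²) = 5.009 × √(1 − 0.0119) = 4.979 rad/s.
T_d = 2π/ω_d = 1.262 s.

1.26 s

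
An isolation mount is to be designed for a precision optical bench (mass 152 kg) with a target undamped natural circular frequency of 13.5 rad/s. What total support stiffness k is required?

27700 N/m

k = m·ω_n² = 152 × 13.50² = 152 × 182.2 = 27700 N/m.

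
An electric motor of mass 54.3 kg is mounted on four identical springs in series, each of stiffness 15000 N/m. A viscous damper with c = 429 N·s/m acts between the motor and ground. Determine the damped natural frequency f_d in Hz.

Series springs: 1/k_eq = 4/15000, so k_eq = 15000/4 = 3750 N/m.
ω_n = √(k_eq/m) = √(3750/54.3) = 8.310 rad/s.
Critical damping c_c = 2√(k_eq·m) = 2√(3750 × 54.3) = 902.5 N·s/m, so ζ = c/c_c = 429/902.5 = 0.4753.
ω_d = ω_n√(1 − ζ²) = 8.310 × √(1 − 0.226) = 7.311 rad/s.
f_d = ω_d/(2π) = 1.164 Hz.

1.16 Hz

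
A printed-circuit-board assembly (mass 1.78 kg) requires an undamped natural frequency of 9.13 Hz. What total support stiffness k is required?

5860 N/m

ω_n = 2πf_n = 2π × 9.13 = 57.37 rad/s.
k = m·ω_n² = 1.78 × 57.37² = 1.78 × 3291 = 5858 N/m.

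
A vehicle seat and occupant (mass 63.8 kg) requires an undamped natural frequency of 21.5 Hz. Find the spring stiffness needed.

ω_n = 2πf_n = 2π × 21.5 = 135.1 rad/s.
k = m·ω_n² = 63.8 × 135.1² = 63.8 × 18250 = 1164000 N/m.

1160000 N/m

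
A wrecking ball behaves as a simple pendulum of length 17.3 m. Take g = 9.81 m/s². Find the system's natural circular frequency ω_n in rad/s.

0.753 rad/s

For a simple pendulum ω_n = √(g/L) = √(9.81/17.3) = √0.5671 = 0.7530 rad/s.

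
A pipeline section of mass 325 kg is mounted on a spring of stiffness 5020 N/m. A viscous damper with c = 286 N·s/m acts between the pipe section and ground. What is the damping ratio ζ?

ω_n = √(k/m) = √(5020/325) = 3.930 rad/s.
Critical damping c_c = 2√(k·m) = 2√(5020 × 325) = 2555 N·s/m, so ζ = c/c_c = 286/2555 = 0.1120.

0.112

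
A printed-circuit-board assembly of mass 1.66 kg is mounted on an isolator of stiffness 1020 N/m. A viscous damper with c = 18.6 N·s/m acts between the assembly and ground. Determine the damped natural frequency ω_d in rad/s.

24.1 rad/s

ω_n = √(k/m) = √(1020/1.66) = 24.79 rad/s.
Critical damping c_c = 2√(k·m) = 2√(1020 × 1.66) = 82.30 N·s/m, so ζ = c/c_c = 18.6/82.30 = 0.2260.
ω_d = ω_n√(1 − ζ²) = 24.79 × √(1 − 0.0511) = 24.15 rad/s.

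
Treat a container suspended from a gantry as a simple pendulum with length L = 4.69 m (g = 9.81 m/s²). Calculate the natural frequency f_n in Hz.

0.230 Hz

For a simple pendulum ω_n = √(g/L) = √(9.81/4.69) = √2.092 = 1.446 rad/s.
f_n = ω_n/(2π) = 1.446/6.283 = 0.2302 Hz.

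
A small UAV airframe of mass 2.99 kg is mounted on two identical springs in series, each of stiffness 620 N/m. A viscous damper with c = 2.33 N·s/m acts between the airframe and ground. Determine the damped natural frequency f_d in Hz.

1.62 Hz

Series springs: 1/k_eq = 2/620, so k_eq = 620/2 = 310.0 N/m.
ω_n = √(k_eq/m) = √(310.0/2.99) = 10.18 rad/s.
Critical damping c_c = 2√(k_eq·m) = 2√(310.0 × 2.99) = 60.89 N·s/m, so ζ = c/c_c = 2.33/60.89 = 0.03827.
ω_d = ω_n√(1 − ζ²) = 10.18 × √(1 − 0.00146) = 10.17 rad/s.
f_d = ω_d/(2π) = 1.619 Hz.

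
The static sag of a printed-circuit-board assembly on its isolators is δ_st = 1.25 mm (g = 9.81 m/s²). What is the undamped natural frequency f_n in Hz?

14.1 Hz

ω_n = √(g/δ_st) = √(9.81/0.00125) = √7848 = 88.59 rad/s.
f_n = ω_n/(2π) = 88.59/6.283 = 14.10 Hz.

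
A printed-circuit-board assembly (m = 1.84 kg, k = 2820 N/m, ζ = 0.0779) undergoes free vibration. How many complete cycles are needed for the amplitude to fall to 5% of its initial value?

7 cycles

Logarithmic decrement δ = 2πζ/√(1 − ζ²) = 2π × 0.07790/√(1 − 0.00607) = 0.4910.
x_n/x₀ = e^(−nδ) ≤ 0.05; take ln: n ≥ ln(1/0.05)/δ = 2.996/0.4910 = 6.102.
So 7 complete cycles are required.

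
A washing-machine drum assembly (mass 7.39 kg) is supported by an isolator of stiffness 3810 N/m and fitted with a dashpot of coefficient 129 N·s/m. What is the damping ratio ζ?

ω_n = √(k/m) = √(3810/7.39) = 22.71 rad/s.
Critical damping c_c = 2√(k·m) = 2√(3810 × 7.39) = 335.6 N·s/m, so ζ = c/c_c = 129/335.6 = 0.3844.

0.384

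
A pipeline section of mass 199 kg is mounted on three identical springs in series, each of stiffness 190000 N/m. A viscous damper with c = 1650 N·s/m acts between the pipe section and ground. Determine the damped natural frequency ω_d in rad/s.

17.4 rad/s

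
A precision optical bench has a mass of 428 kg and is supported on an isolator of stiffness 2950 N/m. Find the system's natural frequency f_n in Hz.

0.418 Hz

ω_n = √(k/m) = √(2950/428) = √6.893 = 2.625 rad/s.
f_n = ω_n/(2π) = 2.625/6.283 = 0.4178 Hz.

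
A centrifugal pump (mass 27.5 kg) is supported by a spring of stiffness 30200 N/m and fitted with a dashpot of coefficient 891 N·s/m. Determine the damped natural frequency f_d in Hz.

4.60 Hz

ω_n = √(k/m) = √(30200/27.5) = 33.14 rad/s.
Critical damping c_c = 2√(k·m) = 2√(30200 × 27.5) = 1823 N·s/m, so ζ = c/c_c = 891/1823 = 0.4889.
ω_d = ω_n√(1 − ζ²) = 33.14 × √(1 − 0.239) = 28.91 rad/s.
f_d = ω_d/(2π) = 4.601 Hz.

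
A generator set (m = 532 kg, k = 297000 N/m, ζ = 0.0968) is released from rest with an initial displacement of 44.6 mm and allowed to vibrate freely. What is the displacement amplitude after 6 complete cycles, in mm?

1.14 mm

Logarithmic decrement δ = 2πζ/√(1 − ζ²) = 2π × 0.09680/√(1 − 0.00937) = 0.6111.
After n cycles, x_n/x₀ = e^(−nδ), so x_6 = 44.6 × e^(−6 × 0.6111) = 44.6 × 0.02557 = 1.140 mm.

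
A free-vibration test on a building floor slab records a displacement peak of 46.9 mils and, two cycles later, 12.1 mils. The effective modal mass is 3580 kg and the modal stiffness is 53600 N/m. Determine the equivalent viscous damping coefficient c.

Logarithmic decrement δ = (1/n)·ln(x₀/x_n) = (1/2)·ln(46.9/12.1) = (1/2)·ln(3.876) = 0.6774.
ζ = δ/√(4π² + δ²) = 0.6774/√(39.48 + 0.459) = 0.6774/6.320 = 0.1072.
c = ζ · 2√(km) = 0.1072 × 2√(53600 × 3580) = 0.1072 × 27700 = 2970 N·s/m.

2970 N·s/m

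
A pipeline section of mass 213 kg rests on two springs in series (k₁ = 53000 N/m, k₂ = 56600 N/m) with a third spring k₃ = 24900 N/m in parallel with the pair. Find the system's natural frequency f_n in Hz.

Series pair: k_s = k₁k₂/(k₁+k₂) = (53000)(56600)/(53000 + 56600) = 27370 N/m. In parallel with k₃: k_eq = 27370 + 24900 = 52270 N/m.
ω_n = √(k_eq/m) = √(52270/213) = √245.4 = 15.67 rad/s.
f_n = ω_n/(2π) = 15.67/6.283 = 2.493 Hz.

2.49 Hz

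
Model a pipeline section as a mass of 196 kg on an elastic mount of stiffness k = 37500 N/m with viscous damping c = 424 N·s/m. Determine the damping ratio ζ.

0.0782

ω_n = √(k/m) = √(37500/196) = 13.83 rad/s.
Critical damping c_c = 2√(k·m) = 2√(37500 × 196) = 5422 N·s/m, so ζ = c/c_c = 424/5422 = 0.07820.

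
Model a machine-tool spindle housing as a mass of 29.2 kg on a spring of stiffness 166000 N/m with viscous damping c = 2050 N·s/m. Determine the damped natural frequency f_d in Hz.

10.6 Hz

ω_n = √(k/m) = √(166000/29.2) = 75.40 rad/s.
Critical damping c_c = 2√(k·m) = 2√(166000 × 29.2) = 4403 N·s/m, so ζ = c/c_c = 2050/4403 = 0.4656.
ω_d = ω_n√(1 − ζ²) = 75.40 × √(1 − 0.217) = 66.73 rad/s.
f_d = ω_d/(2π) = 10.62 Hz.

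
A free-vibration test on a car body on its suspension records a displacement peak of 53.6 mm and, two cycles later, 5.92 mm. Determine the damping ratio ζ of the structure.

0.173

Logarithmic decrement δ = (1/n)·ln(x₀/x_n) = (1/2)·ln(53.6/5.92) = (1/2)·ln(9.054) = 1.102.
ζ = δ/√(4π² + δ²) = 1.102/√(39.48 + 1.21) = 1.102/6.379 = 0.1727.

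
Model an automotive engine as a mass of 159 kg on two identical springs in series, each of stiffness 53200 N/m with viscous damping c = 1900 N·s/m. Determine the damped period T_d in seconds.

Series springs: 1/k_eq = 2/53200, so k_eq = 53200/2 = 26600 N/m.
ω_n = √(k_eq/m) = √(26600/159) = 12.93 rad/s.
Critical damping c_c = 2√(k_eq·m) = 2√(26600 × 159) = 4113 N·s/m, so ζ = c/c_c = 1900/4113 = 0.4619.
ω_d = ω_n√(1 − ζ²) = 12.93 × √(1 − 0.213) = 11.47 rad/s.
T_d = 2π/ω_d = 0.5477 s.

0.548 s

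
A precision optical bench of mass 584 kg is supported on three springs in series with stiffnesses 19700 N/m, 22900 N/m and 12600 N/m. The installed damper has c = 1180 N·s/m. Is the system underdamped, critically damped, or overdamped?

underdamped

Series springs: 1/k_eq = 1/19700 + 1/22900 + 1/12600 = 0.0001738, so k_eq = 5754 N/m.
c_c = 2√(k_eq·m) = 3666 N·s/m; ζ = c/c_c = 1180/3666 = 0.322.
Since ζ < 1 the system is underdamped.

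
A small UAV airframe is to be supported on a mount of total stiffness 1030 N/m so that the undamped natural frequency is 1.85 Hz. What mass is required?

7.62 kg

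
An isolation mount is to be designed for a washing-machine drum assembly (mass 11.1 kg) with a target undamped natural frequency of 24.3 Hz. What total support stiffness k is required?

ω_n = 2πf_n = 2π × 24.3 = 152.7 rad/s.
k = m·ω_n² = 11.1 × 152.7² = 11.1 × 23310 = 258800 N/m.

259000 N/m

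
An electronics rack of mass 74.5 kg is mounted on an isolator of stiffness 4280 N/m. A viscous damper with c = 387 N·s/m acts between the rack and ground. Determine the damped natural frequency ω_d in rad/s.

7.12 rad/s

ω_n = √(k/m) = √(4280/74.5) = 7.580 rad/s.
Critical damping c_c = 2√(k·m) = 2√(4280 × 74.5) = 1129 N·s/m, so ζ = c/c_c = 387/1129 = 0.3427.
ω_d = ω_n√(1 − ζ²) = 7.580 × √(1 − 0.117) = 7.121 rad/s.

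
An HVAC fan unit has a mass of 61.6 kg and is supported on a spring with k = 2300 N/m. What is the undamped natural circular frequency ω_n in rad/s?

6.11 rad/s

ω_n = √(k/m) = √(2300/61.6) = √37.34 = 6.110 rad/s.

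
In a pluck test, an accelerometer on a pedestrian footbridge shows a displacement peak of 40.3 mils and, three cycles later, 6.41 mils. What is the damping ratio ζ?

Logarithmic decrement δ = (1/n)·ln(x₀/x_n) = (1/3)·ln(40.3/6.41) = (1/3)·ln(6.287) = 0.6128.
ζ = δ/√(4π² + δ²) = 0.6128/√(39.48 + 0.376) = 0.6128/6.313 = 0.09707.

0.0971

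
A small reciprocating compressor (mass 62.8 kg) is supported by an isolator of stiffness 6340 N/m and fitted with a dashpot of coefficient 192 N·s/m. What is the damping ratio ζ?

ω_n = √(k/m) = √(6340/62.8) = 10.05 rad/s.
Critical damping c_c = 2√(k·m) = 2√(6340 × 62.8) = 1262 N·s/m, so ζ = c/c_c = 192/1262 = 0.1521.

0.152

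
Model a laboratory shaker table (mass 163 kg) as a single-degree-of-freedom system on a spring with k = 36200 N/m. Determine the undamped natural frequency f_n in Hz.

2.37 Hz

ω_n = √(k/m) = √(36200/163) = √222.1 = 14.90 rad/s.
f_n = ω_n/(2π) = 14.90/6.283 = 2.372 Hz.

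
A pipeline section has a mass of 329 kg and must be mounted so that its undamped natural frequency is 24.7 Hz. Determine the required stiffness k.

ω_n = 2πf_n = 2π × 24.7 = 155.2 rad/s.
k = m·ω_n² = 329 × 155.2² = 329 × 24090 = 7924000 N/m.

7920000 N/m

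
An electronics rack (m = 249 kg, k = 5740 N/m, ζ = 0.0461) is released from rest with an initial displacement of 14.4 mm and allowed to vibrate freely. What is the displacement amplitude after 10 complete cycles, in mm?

Logarithmic decrement δ = 2πζ/√(1 − ζ²) = 2π × 0.04610/√(1 − 0.00213) = 0.2900.
After n cycles, x_n/x₀ = e^(−nδ), so x_10 = 14.4 × e^(−10 × 0.2900) = 14.4 × 0.05504 = 0.7926 mm.

0.793 mm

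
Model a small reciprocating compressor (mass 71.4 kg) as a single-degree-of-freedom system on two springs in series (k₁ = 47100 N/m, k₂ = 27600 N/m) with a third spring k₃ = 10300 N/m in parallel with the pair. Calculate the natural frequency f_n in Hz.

3.13 Hz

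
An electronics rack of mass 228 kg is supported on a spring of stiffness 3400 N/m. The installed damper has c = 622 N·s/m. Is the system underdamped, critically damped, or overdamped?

underdamped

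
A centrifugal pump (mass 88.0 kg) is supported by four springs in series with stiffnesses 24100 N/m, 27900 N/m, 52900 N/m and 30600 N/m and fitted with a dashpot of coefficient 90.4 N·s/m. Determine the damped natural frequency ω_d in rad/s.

9.37 rad/s

Series springs: 1/k_eq = 1/24100 + 1/27900 + 1/52900 + 1/30600 = 0.0001289, so k_eq = 7757 N/m.
ω_n = √(k_eq/m) = √(7757/88.0) = 9.389 rad/s.
Critical damping c_c = 2√(k_eq·m) = 2√(7757 × 88.0) = 1652 N·s/m, so ζ = c/c_c = 90.4/1652 = 0.05471.
ω_d = ω_n√(1 − ζ²) = 9.389 × √(1 − 0.00299) = 9.375 rad/s.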